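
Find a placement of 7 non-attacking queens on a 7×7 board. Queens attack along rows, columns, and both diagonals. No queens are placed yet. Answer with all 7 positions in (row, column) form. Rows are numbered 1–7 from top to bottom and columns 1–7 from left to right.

Row 1: Safe: 1, 2, 3, 4, 5, 6, 7. Place at column 3.
Row 2: attacked by (1,3)→{2,3,4}. Safe: 1, 5, 6, 7. Place at column 5.
Row 3: attacked by (1,3)→{1,3,5}; (2,5)→{4,5,6}. Safe: 2, 7. Place at column 7.
Row 4: attacked by (1,3)→{3,6}; (2,5)→{3,5,7}; (3,7)→{6,7}. Safe: 1, 2, 4. Place at column 2.
Row 5: attacked by (1,3)→{3,7}; (2,5)→{2,5}; (3,7)→{5,7}; (4,2)→{1,2,3}. Safe: 4, 6. Place at column 4.
Row 6: attacked by (1,3)→{3}; (2,5)→{1,5}; (3,7)→{4,7}; (4,2)→{2,4}; (5,4)→{3,4,5}. Safe: 6. Place at column 6.
Row 7: attacked by (1,3)→{3}; (2,5)→{5}; (3,7)→{3,7}; (4,2)→{2,5}; (5,4)→{2,4,6}; (6,6)→{5,6,7}. Safe: 1. Place at column 1.
Columns [3, 5, 7, 2, 4, 6, 1], r−c [-2, -3, -4, 2, 1, 0, 6], r+c [4, 7, 10, 6, 9, 12, 8] are all distinct, so no two queens attack.

(1,3) (2,5) (3,7) (4,2) (5,4) (6,6) (7,1)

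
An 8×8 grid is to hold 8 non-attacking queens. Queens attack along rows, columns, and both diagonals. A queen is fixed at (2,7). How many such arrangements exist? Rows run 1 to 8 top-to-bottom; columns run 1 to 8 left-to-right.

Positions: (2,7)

16

Branch on row 1: col 1 → 2; col 2 → 2; col 3 → 2; col 4 → 4; col 5 → 6.
Sum: 2 + 2 + 2 + 4 + 6 = 16.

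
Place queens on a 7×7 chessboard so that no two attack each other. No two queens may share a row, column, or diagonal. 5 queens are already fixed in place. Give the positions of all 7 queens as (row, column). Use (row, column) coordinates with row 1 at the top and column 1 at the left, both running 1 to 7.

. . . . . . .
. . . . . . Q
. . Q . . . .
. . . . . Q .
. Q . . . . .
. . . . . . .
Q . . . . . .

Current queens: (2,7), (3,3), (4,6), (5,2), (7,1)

Row 1: attacked by (2,7)→{6,7}; (3,3)→{1,3,5}; (4,6)→{3,6}; (5,2)→{2,6}; (7,1)→{1,7}. Safe: 4. Place at column 4.
Row 6: attacked by (1,4)→{4}; (2,7)→{3,7}; (3,3)→{3,6}; (4,6)→{4,6}; (5,2)→{1,2,3}; (7,1)→{1,2}. Safe: 5. Place at column 5.
Columns [4, 7, 3, 6, 2, 5, 1], r−c [-3, -5, 0, -2, 3, 1, 6], r+c [5, 9, 6, 10, 7, 11, 8] are all distinct, so no two queens attack.

(1,4) (2,7) (3,3) (4,6) (5,2) (6,5) (7,1)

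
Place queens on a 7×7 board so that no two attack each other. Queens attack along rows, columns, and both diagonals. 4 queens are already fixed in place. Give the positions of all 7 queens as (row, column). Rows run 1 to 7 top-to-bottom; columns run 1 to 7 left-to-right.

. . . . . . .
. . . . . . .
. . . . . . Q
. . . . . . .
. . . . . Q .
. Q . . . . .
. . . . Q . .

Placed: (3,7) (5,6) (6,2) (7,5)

(1,1) (2,4) (3,7) (4,3) (5,6) (6,2) (7,5)

Row 1: attacked by (3,7)→{5,7}; (5,6)→{2,6}; (6,2)→{2,7}; (7,5)→{5}. Safe: 1, 3, 4. Place at column 1.
Row 2: attacked by (1,1)→{1,2}; (3,7)→{6,7}; (5,6)→{3,6}; (6,2)→{2,6}; (7,5)→{5}. Safe: 4. Place at column 4.
Row 4: attacked by (1,1)→{1,4}; (2,4)→{2,4,6}; (3,7)→{6,7}; (5,6)→{5,6,7}; (6,2)→{2,4}; (7,5)→{2,5}. Safe: 3. Place at column 3.
Columns [1, 4, 7, 3, 6, 2, 5], r−c [0, -2, -4, 1, -1, 4, 2], r+c [2, 6, 10, 7, 11, 8, 12] are all distinct, so no two queens attack.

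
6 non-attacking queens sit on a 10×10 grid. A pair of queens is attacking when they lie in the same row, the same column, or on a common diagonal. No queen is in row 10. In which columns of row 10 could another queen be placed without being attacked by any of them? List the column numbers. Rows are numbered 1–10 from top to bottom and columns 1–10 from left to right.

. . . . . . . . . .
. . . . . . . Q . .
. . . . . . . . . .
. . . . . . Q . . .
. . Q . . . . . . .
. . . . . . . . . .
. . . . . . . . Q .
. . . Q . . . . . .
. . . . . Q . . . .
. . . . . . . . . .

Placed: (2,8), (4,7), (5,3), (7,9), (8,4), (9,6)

(2,8) attacks row 10 at column 8.
(4,7) attacks row 10 at column 7 and diagonals 1.
(5,3) attacks row 10 at column 3 and diagonals 8.
(7,9) attacks row 10 at column 9 and diagonals 6.
(8,4) attacks row 10 at column 4 and diagonals 2, 6.
(9,6) attacks row 10 at column 6 and diagonals 5, 7.
Attacked columns: {1, 2, 3, 4, 5, 6, 7, 8, 9}. Safe: {10}.

columns 10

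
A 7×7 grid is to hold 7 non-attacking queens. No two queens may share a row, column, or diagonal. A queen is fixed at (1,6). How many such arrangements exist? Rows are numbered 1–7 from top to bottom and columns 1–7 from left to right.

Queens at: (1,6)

7

Branch on row 2: col 1 → 1; col 2 → 1; col 3 → 3; col 4 → 2.
Sum: 1 + 1 + 3 + 2 = 7.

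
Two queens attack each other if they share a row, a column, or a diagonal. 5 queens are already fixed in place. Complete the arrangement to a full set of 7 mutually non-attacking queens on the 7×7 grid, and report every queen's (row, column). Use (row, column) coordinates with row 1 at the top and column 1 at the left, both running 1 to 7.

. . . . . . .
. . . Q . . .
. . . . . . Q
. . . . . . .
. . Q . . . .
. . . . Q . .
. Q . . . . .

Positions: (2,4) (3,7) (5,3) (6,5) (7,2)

(1,6) (2,4) (3,7) (4,1) (5,3) (6,5) (7,2)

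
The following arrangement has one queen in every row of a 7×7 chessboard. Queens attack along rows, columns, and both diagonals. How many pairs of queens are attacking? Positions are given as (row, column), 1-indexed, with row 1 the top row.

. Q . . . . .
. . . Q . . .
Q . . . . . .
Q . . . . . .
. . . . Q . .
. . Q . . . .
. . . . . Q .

Same column: (3,1)–(4,1) (column 1).
Same diagonal: (4,1)–(6,3) (|4−6| = |1−3| = 2).
Total attacking pairs: 2.

2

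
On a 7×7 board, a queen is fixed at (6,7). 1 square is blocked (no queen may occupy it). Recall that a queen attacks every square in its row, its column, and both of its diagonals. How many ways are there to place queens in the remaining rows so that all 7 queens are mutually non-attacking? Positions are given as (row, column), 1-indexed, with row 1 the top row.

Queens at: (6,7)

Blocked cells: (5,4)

6

Branch on row 1: col 1 → 1; col 3 → 2; col 4 → 2; col 5 → 1; col 6 → 0.
Sum: 1 + 2 + 2 + 1 + 0 = 6.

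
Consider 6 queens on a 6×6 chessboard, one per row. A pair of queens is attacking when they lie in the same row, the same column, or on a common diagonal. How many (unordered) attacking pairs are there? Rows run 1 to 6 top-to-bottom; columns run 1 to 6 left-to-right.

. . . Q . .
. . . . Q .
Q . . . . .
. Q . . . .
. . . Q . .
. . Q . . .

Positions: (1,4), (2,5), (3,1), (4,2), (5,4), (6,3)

4

Same column: (1,4)–(5,4) (column 4).
Same diagonal: (1,4)–(2,5) (|1−2| = |4−5| = 1); (3,1)–(4,2) (|3−4| = |1−2| = 1); (5,4)–(6,3) (|5−6| = |4−3| = 1).
Total attacking pairs: 4.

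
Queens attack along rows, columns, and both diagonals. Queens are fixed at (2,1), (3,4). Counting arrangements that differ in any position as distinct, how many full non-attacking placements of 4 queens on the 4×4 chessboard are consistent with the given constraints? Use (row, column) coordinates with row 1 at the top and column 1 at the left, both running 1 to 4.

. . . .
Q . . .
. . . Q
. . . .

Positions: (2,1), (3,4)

1

Branch on row 1: col 3 → 1.
Sum: 1 = 1.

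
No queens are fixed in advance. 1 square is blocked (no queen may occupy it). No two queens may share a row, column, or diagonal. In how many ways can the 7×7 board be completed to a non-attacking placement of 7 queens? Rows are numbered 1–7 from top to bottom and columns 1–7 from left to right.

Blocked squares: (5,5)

Branch on row 1: col 1 → 4; col 2 → 6; col 3 → 4; col 4 → 5; col 5 → 6; col 6 → 6; col 7 → 3.
Sum: 4 + 6 + 4 + 5 + 6 + 6 + 3 = 34.

34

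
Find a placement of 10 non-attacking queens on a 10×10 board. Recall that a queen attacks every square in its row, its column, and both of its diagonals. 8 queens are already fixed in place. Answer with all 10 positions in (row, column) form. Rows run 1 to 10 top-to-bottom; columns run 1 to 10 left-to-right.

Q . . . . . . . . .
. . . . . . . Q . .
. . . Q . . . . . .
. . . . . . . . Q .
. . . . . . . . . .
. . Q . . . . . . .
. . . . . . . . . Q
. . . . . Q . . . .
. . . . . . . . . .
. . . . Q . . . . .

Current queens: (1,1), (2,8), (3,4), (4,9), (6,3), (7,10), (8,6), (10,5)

Row 5: attacked by (1,1)→{1,5}; (2,8)→{5,8}; (3,4)→{2,4,6}; (4,9)→{8,9,10}; (6,3)→{2,3,4}; (7,10)→{8,10}; (8,6)→{3,6,9}; (10,5)→{5,10}. Safe: 7. Place at column 7.
Row 9: attacked by (1,1)→{1,9}; (2,8)→{1,8}; (3,4)→{4,10}; (4,9)→{4,9}; (5,7)→{3,7}; (6,3)→{3,6}; (7,10)→{8,10}; (8,6)→{5,6,7}; (10,5)→{4,5,6}. Safe: 2. Place at column 2.
Columns [1, 8, 4, 9, 7, 3, 10, 6, 2, 5], r−c [0, -6, -1, -5, -2, 3, -3, 2, 7, 5], r+c [2, 10, 7, 13, 12, 9, 17, 14, 11, 15] are all distinct, so no two queens attack.

(1,1) (2,8) (3,4) (4,9) (5,7) (6,3) (7,10) (8,6) (9,2) (10,5)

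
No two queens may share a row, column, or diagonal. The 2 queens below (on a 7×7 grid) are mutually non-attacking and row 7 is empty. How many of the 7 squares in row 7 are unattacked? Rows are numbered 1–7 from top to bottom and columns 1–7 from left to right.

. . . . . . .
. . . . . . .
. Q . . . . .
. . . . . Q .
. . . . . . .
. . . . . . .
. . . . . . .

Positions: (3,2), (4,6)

4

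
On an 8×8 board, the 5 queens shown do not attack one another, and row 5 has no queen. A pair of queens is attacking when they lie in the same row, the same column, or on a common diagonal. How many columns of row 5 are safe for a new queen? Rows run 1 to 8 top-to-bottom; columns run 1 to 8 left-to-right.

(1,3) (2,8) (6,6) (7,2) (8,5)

1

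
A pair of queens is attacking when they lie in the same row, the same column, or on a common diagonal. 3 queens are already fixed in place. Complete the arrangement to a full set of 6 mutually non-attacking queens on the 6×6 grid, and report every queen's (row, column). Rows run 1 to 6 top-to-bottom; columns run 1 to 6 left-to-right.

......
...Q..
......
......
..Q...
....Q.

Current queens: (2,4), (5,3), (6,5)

Row 1: attacked by (2,4)→{3,4,5}; (5,3)→{3}; (6,5)→{5}. Safe: 1, 2, 6. Place at column 2.
Row 3: attacked by (1,2)→{2,4}; (2,4)→{3,4,5}; (5,3)→{1,3,5}; (6,5)→{2,5}. Safe: 6. Place at column 6.
Row 4: attacked by (1,2)→{2,5}; (2,4)→{2,4,6}; (3,6)→{5,6}; (5,3)→{2,3,4}; (6,5)→{3,5}. Safe: 1. Place at column 1.
Columns [2, 4, 6, 1, 3, 5], r−c [-1, -2, -3, 3, 2, 1], r+c [3, 6, 9, 5, 8, 11] are all distinct, so no two queens attack.

(1,2) (2,4) (3,6) (4,1) (5,3) (6,5)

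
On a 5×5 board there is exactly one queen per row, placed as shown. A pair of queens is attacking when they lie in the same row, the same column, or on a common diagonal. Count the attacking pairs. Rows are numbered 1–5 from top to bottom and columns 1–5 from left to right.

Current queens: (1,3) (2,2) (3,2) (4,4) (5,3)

Same column: (1,3)–(5,3) (column 3); (2,2)–(3,2) (column 2).
Same diagonal: (1,3)–(2,2) (|1−2| = |3−2| = 1); (2,2)–(4,4) (|2−4| = |2−4| = 2); (4,4)–(5,3) (|4−5| = |4−3| = 1).
Total attacking pairs: 5.

5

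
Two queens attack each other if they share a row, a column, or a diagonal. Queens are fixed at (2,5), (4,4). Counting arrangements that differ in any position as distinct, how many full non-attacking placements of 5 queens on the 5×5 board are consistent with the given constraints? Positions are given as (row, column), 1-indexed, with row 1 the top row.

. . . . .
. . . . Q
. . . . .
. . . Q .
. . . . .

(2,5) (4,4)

1

Branch on row 1: col 2 → 0; col 3 → 1.
Sum: 0 + 1 = 1.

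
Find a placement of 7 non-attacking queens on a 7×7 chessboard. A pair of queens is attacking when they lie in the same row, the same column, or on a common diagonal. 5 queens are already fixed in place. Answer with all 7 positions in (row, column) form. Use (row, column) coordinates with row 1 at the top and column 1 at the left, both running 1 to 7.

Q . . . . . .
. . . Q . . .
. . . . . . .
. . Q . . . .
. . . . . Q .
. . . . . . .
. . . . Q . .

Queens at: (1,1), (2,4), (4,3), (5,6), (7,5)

Row 3: attacked by (1,1)→{1,3}; (2,4)→{3,4,5}; (4,3)→{2,3,4}; (5,6)→{4,6}; (7,5)→{1,5}. Safe: 7. Place at column 7.
Row 6: attacked by (1,1)→{1,6}; (2,4)→{4}; (3,7)→{4,7}; (4,3)→{1,3,5}; (5,6)→{5,6,7}; (7,5)→{4,5,6}. Safe: 2. Place at column 2.
Columns [1, 4, 7, 3, 6, 2, 5], r−c [0, -2, -4, 1, -1, 4, 2], r+c [2, 6, 10, 7, 11, 8, 12] are all distinct, so no two queens attack.

(1,1) (2,4) (3,7) (4,3) (5,6) (6,2) (7,5)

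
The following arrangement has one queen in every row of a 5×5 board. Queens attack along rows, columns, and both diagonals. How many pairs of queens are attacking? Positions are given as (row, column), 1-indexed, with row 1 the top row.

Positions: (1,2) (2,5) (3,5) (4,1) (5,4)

Same column: (2,5)–(3,5) (column 5).
Total attacking pairs: 1.

1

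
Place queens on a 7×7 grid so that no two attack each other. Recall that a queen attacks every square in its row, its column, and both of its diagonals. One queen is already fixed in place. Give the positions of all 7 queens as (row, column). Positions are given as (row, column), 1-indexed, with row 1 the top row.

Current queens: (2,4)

(1,2) (2,4) (3,1) (4,7) (5,5) (6,3) (7,6)

Row 1: attacked by (2,4)→{3,4,5}. Safe: 1, 2, 6, 7. Place at column 2.
Row 3: attacked by (1,2)→{2,4}; (2,4)→{3,4,5}. Safe: 1, 6, 7. Place at column 1.
Row 4: attacked by (1,2)→{2,5}; (2,4)→{2,4,6}; (3,1)→{1,2}. Safe: 3, 7. Place at column 7.
Row 5: attacked by (1,2)→{2,6}; (2,4)→{1,4,7}; (3,1)→{1,3}; (4,7)→{6,7}. Safe: 5. Place at column 5.
Row 6: attacked by (1,2)→{2,7}; (2,4)→{4}; (3,1)→{1,4}; (4,7)→{5,7}; (5,5)→{4,5,6}. Safe: 3. Place at column 3.
Row 7: attacked by (1,2)→{2}; (2,4)→{4}; (3,1)→{1,5}; (4,7)→{4,7}; (5,5)→{3,5,7}; (6,3)→{2,3,4}. Safe: 6. Place at column 6.
Columns [2, 4, 1, 7, 5, 3, 6], r−c [-1, -2, 2, -3, 0, 3, 1], r+c [3, 6, 4, 11, 10, 9, 13] are all distinct, so no two queens attack.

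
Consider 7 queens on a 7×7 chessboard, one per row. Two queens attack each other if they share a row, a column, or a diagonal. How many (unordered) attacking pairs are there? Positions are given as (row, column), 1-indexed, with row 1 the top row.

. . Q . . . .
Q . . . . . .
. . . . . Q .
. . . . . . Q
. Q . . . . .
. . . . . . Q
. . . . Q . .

2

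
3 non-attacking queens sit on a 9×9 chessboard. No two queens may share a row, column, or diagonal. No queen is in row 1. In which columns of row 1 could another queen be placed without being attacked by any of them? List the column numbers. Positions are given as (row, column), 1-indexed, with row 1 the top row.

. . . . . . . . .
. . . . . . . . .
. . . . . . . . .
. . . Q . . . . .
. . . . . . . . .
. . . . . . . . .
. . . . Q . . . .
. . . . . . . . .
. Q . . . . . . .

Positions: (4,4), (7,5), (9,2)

columns 3, 6, 8, 9

(4,4) attacks row 1 at column 4 and diagonals 1, 7.
(7,5) attacks row 1 at column 5.
(9,2) attacks row 1 at column 2.
Attacked columns: {1, 2, 4, 5, 7}. Safe: {3, 6, 8, 9}.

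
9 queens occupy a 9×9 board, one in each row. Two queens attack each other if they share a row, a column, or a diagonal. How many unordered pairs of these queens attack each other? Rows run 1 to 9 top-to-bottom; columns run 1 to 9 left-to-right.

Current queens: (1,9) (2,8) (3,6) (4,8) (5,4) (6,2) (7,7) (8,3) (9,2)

5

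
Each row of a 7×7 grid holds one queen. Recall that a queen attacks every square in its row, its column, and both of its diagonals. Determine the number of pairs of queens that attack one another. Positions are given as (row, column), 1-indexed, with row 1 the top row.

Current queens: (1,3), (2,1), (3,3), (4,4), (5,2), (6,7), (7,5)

2

Same column: (1,3)–(3,3) (column 3).
Same diagonal: (3,3)–(4,4) (|3−4| = |3−4| = 1).
Total attacking pairs: 2.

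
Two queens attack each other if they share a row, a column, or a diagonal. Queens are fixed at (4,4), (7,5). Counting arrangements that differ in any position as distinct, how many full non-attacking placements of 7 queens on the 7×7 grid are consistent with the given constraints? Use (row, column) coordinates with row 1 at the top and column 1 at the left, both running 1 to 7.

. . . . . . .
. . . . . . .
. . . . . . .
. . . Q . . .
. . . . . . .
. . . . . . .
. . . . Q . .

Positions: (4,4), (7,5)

2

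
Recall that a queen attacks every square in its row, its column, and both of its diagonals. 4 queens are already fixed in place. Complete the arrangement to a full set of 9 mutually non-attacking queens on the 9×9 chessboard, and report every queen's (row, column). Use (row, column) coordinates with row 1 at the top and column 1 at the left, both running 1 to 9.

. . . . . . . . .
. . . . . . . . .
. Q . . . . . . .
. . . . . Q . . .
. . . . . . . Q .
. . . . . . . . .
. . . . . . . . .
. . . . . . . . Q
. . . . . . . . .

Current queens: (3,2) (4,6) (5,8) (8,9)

Row 1: attacked by (3,2)→{2,4}; (4,6)→{3,6,9}; (5,8)→{4,8}; (8,9)→{2,9}. Safe: 1, 5, 7. Place at column 5.
Row 2: attacked by (1,5)→{4,5,6}; (3,2)→{1,2,3}; (4,6)→{4,6,8}; (5,8)→{5,8}; (8,9)→{3,9}. Safe: 7. Place at column 7.
Row 6: attacked by (1,5)→{5}; (2,7)→{3,7}; (3,2)→{2,5}; (4,6)→{4,6,8}; (5,8)→{7,8,9}; (8,9)→{7,9}. Safe: 1. Place at column 1.
Row 7: attacked by (1,5)→{5}; (2,7)→{2,7}; (3,2)→{2,6}; (4,6)→{3,6,9}; (5,8)→{6,8}; (6,1)→{1,2}; (8,9)→{8,9}. Safe: 4. Place at column 4.
Row 9: attacked by (1,5)→{5}; (2,7)→{7}; (3,2)→{2,8}; (4,6)→{1,6}; (5,8)→{4,8}; (6,1)→{1,4}; (7,4)→{2,4,6}; (8,9)→{8,9}. Safe: 3. Place at column 3.
Columns [5, 7, 2, 6, 8, 1, 4, 9, 3], r−c [-4, -5, 1, -2, -3, 5, 3, -1, 6], r+c [6, 9, 5, 10, 13, 7, 11, 17, 12] are all distinct, so no two queens attack.

(1,5) (2,7) (3,2) (4,6) (5,8) (6,1) (7,4) (8,9) (9,3)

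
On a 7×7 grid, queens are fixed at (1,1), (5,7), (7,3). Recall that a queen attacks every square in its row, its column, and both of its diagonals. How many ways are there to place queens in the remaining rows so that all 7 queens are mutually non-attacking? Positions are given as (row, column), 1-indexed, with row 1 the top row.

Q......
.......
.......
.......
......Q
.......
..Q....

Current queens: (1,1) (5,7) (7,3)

1

Branch on row 2: col 5 → 0; col 6 → 1.
Sum: 0 + 1 = 1.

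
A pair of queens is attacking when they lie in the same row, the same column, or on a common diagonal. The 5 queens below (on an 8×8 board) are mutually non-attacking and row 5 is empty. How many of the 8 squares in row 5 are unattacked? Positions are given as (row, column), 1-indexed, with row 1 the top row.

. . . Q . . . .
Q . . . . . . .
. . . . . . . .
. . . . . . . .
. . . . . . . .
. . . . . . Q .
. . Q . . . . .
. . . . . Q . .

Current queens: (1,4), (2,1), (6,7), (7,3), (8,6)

(1,4) attacks row 5 at column 4 and diagonals 8.
(2,1) attacks row 5 at column 1 and diagonals 4.
(6,7) attacks row 5 at column 7 and diagonals 6, 8.
(7,3) attacks row 5 at column 3 and diagonals 1, 5.
(8,6) attacks row 5 at column 6 and diagonals 3.
Attacked columns: {1, 3, 4, 5, 6, 7, 8}. Safe: {2}.

1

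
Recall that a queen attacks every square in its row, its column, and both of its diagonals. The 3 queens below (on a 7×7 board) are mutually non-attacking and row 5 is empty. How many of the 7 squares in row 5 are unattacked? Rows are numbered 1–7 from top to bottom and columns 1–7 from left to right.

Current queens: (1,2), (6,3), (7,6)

(1,2) attacks row 5 at column 2 and diagonals 6.
(6,3) attacks row 5 at column 3 and diagonals 2, 4.
(7,6) attacks row 5 at column 6 and diagonals 4.
Attacked columns: {2, 3, 4, 6}. Safe: {1, 5, 7}.

3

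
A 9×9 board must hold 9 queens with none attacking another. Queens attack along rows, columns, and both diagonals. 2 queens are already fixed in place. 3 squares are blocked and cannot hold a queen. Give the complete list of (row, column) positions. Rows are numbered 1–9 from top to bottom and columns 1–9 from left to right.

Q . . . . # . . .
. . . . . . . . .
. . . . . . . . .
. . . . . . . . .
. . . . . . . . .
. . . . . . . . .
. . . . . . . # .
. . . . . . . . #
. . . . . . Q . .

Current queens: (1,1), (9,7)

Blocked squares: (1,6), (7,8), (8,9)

Row 2: attacked by (1,1)→{1,2}; (9,7)→{7}. Safe: 3, 4, 5, 6, 8, 9. Place at column 8.
Row 3: attacked by (1,1)→{1,3}; (2,8)→{7,8,9}; (9,7)→{1,7}. Safe: 2, 4, 5, 6. Place at column 5.
Row 4: attacked by (1,1)→{1,4}; (2,8)→{6,8}; (3,5)→{4,5,6}; (9,7)→{2,7}. Safe: 3, 9. Place at column 3.
Row 5: attacked by (1,1)→{1,5}; (2,8)→{5,8}; (3,5)→{3,5,7}; (4,3)→{2,3,4}; (9,7)→{3,7}. Safe: 6, 9. Place at column 6.
Row 6: attacked by (1,1)→{1,6}; (2,8)→{4,8}; (3,5)→{2,5,8}; (4,3)→{1,3,5}; (5,6)→{5,6,7}; (9,7)→{4,7}. Safe: 9. Place at column 9.
Row 7: attacked by (1,1)→{1,7}; (2,8)→{3,8}; (3,5)→{1,5,9}; (4,3)→{3,6}; (5,6)→{4,6,8}; (6,9)→{8,9}; (9,7)→{5,7,9}. Blocked: 8. Safe: 2. Place at column 2.
Row 8: attacked by (1,1)→{1,8}; (2,8)→{2,8}; (3,5)→{5}; (4,3)→{3,7}; (5,6)→{3,6,9}; (6,9)→{7,9}; (7,2)→{1,2,3}; (9,7)→{6,7,8}. Blocked: 9. Safe: 4. Place at column 4.
Columns [1, 8, 5, 3, 6, 9, 2, 4, 7], r−c [0, -6, -2, 1, -1, -3, 5, 4, 2], r+c [2, 10, 8, 7, 11, 15, 9, 12, 16] are all distinct, so no two queens attack.

(1,1) (2,8) (3,5) (4,3) (5,6) (6,9) (7,2) (8,4) (9,7)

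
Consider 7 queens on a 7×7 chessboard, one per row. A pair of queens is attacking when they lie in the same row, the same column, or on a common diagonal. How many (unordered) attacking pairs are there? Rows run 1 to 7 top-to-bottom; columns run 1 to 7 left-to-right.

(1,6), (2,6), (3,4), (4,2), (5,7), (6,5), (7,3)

2

Same column: (1,6)–(2,6) (column 6).
Same diagonal: (1,6)–(3,4) (|1−3| = |6−4| = 2).
Total attacking pairs: 2.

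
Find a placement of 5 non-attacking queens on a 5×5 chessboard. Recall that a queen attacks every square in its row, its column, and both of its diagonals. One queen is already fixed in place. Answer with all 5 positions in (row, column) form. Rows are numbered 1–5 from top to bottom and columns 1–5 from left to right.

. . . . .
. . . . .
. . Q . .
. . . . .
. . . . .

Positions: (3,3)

(1,2) (2,5) (3,3) (4,1) (5,4)

Row 1: attacked by (3,3)→{1,3,5}. Safe: 2, 4. Place at column 2.
Row 2: attacked by (1,2)→{1,2,3}; (3,3)→{2,3,4}. Safe: 5. Place at column 5.
Row 4: attacked by (1,2)→{2,5}; (2,5)→{3,5}; (3,3)→{2,3,4}. Safe: 1. Place at column 1.
Row 5: attacked by (1,2)→{2}; (2,5)→{2,5}; (3,3)→{1,3,5}; (4,1)→{1,2}. Safe: 4. Place at column 4.
Columns [2, 5, 3, 1, 4], r−c [-1, -3, 0, 3, 1], r+c [3, 7, 6, 5, 9] are all distinct, so no two queens attack.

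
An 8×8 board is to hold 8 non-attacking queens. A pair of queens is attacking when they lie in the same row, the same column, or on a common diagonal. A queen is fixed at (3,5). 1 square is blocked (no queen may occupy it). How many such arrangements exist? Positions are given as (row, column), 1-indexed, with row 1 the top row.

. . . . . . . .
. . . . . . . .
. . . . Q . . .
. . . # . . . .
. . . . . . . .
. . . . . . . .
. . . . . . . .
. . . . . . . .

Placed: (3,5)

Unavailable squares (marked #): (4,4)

12

Branch on row 1: col 1 → 1; col 2 → 1; col 4 → 6; col 6 → 3; col 8 → 1.
Sum: 1 + 1 + 6 + 3 + 1 = 12.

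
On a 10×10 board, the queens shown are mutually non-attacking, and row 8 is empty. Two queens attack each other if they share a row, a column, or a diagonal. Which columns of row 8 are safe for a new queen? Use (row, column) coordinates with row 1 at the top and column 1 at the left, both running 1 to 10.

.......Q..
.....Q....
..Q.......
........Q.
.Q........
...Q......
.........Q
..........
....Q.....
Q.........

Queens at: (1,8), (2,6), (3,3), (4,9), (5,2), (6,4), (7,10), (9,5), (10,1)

(1,8) attacks row 8 at column 8 and diagonals 1.
(2,6) attacks row 8 at column 6.
(3,3) attacks row 8 at column 3 and diagonals 8.
(4,9) attacks row 8 at column 9 and diagonals 5.
(5,2) attacks row 8 at column 2 and diagonals 5.
(6,4) attacks row 8 at column 4 and diagonals 2, 6.
(7,10) attacks row 8 at column 10 and diagonals 9.
(9,5) attacks row 8 at column 5 and diagonals 4, 6.
(10,1) attacks row 8 at column 1 and diagonals 3.
Attacked columns: {1, 2, 3, 4, 5, 6, 8, 9, 10}. Safe: {7}.

columns 7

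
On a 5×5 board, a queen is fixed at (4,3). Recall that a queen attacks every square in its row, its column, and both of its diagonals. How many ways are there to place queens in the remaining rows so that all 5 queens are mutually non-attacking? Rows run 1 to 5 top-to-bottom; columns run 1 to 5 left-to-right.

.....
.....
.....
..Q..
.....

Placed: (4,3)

2

Branch on row 1: col 1 → 0; col 2 → 1; col 4 → 1; col 5 → 0.
Sum: 0 + 1 + 1 + 0 = 2.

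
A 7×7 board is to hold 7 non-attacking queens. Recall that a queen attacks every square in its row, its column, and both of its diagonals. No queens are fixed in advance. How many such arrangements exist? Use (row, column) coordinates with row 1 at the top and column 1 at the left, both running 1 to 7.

40

Branch on row 1: col 1 → 4; col 2 → 7; col 3 → 6; col 4 → 6; col 5 → 6; col 6 → 7; col 7 → 4.
Sum: 4 + 7 + 6 + 6 + 6 + 7 + 4 = 40.
(This is the classic 7-queens count.)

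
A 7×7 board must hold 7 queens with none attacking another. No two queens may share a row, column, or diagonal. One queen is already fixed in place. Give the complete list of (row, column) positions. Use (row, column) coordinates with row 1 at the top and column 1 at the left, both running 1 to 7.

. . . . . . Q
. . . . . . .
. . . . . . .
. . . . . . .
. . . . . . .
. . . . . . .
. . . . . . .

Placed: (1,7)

(1,7) (2,5) (3,3) (4,1) (5,6) (6,4) (7,2)

Row 2: attacked by (1,7)→{6,7}. Safe: 1, 2, 3, 4, 5. Place at column 5.
Row 3: attacked by (1,7)→{5,7}; (2,5)→{4,5,6}. Safe: 1, 2, 3. Place at column 3.
Row 4: attacked by (1,7)→{4,7}; (2,5)→{3,5,7}; (3,3)→{2,3,4}. Safe: 1, 6. Place at column 1.
Row 5: attacked by (1,7)→{3,7}; (2,5)→{2,5}; (3,3)→{1,3,5}; (4,1)→{1,2}. Safe: 4, 6. Place at column 6.
Row 6: attacked by (1,7)→{2,7}; (2,5)→{1,5}; (3,3)→{3,6}; (4,1)→{1,3}; (5,6)→{5,6,7}. Safe: 4. Place at column 4.
Row 7: attacked by (1,7)→{1,7}; (2,5)→{5}; (3,3)→{3,7}; (4,1)→{1,4}; (5,6)→{4,6}; (6,4)→{3,4,5}. Safe: 2. Place at column 2.
Columns [7, 5, 3, 1, 6, 4, 2], r−c [-6, -3, 0, 3, -1, 2, 5], r+c [8, 7, 6, 5, 11, 10, 9] are all distinct, so no two queens attack.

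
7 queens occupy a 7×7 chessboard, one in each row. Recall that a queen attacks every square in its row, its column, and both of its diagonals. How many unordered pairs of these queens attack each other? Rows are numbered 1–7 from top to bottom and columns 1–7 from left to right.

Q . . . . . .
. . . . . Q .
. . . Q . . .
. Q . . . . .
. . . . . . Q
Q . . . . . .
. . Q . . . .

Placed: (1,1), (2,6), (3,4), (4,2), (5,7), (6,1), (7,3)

Same column: (1,1)–(6,1) (column 1).
Same diagonal: (3,4)–(6,1) (|3−6| = |4−1| = 3).
Total attacking pairs: 2.

2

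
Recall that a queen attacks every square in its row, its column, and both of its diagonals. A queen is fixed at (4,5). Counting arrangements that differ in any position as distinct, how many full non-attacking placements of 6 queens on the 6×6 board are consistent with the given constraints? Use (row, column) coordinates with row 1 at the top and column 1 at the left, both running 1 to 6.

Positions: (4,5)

Branch on row 1: col 1 → 0; col 3 → 1; col 4 → 0; col 6 → 0.
Sum: 0 + 1 + 0 + 0 = 1.

1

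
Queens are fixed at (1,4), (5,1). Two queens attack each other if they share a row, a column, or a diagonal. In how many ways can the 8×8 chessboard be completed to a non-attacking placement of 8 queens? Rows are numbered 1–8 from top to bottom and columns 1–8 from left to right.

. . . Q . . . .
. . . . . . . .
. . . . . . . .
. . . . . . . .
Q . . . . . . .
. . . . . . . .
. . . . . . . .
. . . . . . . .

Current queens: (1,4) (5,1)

Branch on row 2: col 2 → 2; col 6 → 1; col 7 → 1; col 8 → 1.
Sum: 2 + 1 + 1 + 1 = 5.

5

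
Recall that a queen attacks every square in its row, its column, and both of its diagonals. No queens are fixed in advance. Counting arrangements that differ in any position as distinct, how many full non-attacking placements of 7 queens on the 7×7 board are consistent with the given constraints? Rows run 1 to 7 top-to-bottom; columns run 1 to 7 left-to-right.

Branch on row 1: col 1 → 4; col 2 → 7; col 3 → 6; col 4 → 6; col 5 → 6; col 6 → 7; col 7 → 4.
Sum: 4 + 7 + 6 + 6 + 6 + 7 + 4 = 40.
(This is the classic 7-queens count.)

40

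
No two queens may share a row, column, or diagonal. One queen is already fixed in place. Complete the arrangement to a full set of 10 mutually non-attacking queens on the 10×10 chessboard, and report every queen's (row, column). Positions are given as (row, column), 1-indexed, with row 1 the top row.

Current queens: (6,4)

Row 1: attacked by (6,4)→{4,9}. Safe: 1, 2, 3, 5, 6, 7, 8, 10. Place at column 8.
Row 2: attacked by (1,8)→{7,8,9}; (6,4)→{4,8}. Safe: 1, 2, 3, 5, 6, 10. Place at column 2.
Row 3: attacked by (1,8)→{6,8,10}; (2,2)→{1,2,3}; (6,4)→{1,4,7}. Safe: 5, 9. Place at column 9.
Row 4: attacked by (1,8)→{5,8}; (2,2)→{2,4}; (3,9)→{8,9,10}; (6,4)→{2,4,6}. Safe: 1, 3, 7. Place at column 1.
Row 5: attacked by (1,8)→{4,8}; (2,2)→{2,5}; (3,9)→{7,9}; (4,1)→{1,2}; (6,4)→{3,4,5}. Safe: 6, 10. Place at column 6.
Row 7: attacked by (1,8)→{2,8}; (2,2)→{2,7}; (3,9)→{5,9}; (4,1)→{1,4}; (5,6)→{4,6,8}; (6,4)→{3,4,5}. Safe: 10. Place at column 10.
Row 8: attacked by (1,8)→{1,8}; (2,2)→{2,8}; (3,9)→{4,9}; (4,1)→{1,5}; (5,6)→{3,6,9}; (6,4)→{2,4,6}; (7,10)→{9,10}. Safe: 7. Place at column 7.
Row 9: attacked by (1,8)→{8}; (2,2)→{2,9}; (3,9)→{3,9}; (4,1)→{1,6}; (5,6)→{2,6,10}; (6,4)→{1,4,7}; (7,10)→{8,10}; (8,7)→{6,7,8}. Safe: 5. Place at column 5.
Row 10: attacked by (1,8)→{8}; (2,2)→{2,10}; (3,9)→{2,9}; (4,1)→{1,7}; (5,6)→{1,6}; (6,4)→{4,8}; (7,10)→{7,10}; (8,7)→{5,7,9}; (9,5)→{4,5,6}. Safe: 3. Place at column 3.
Columns [8, 2, 9, 1, 6, 4, 10, 7, 5, 3], r−c [-7, 0, -6, 3, -1, 2, -3, 1, 4, 7], r+c [9, 4, 12, 5, 11, 10, 17, 15, 14, 13] are all distinct, so no two queens attack.

(1,8) (2,2) (3,9) (4,1) (5,6) (6,4) (7,10) (8,7) (9,5) (10,3)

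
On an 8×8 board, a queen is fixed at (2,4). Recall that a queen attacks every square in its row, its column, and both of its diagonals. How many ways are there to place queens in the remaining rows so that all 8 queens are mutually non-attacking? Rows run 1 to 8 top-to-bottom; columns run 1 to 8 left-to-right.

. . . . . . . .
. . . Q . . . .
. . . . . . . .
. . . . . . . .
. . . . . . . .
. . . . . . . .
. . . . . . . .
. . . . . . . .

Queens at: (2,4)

Branch on row 1: col 1 → 0; col 2 → 1; col 6 → 4; col 7 → 2; col 8 → 1.
Sum: 0 + 1 + 4 + 2 + 1 = 8.

8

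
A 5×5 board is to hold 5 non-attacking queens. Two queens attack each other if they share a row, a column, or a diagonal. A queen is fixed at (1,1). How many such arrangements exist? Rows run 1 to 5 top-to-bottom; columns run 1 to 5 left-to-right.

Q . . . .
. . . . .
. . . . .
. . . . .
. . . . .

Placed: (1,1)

Branch on row 2: col 3 → 1; col 4 → 1; col 5 → 0.
Sum: 1 + 1 + 0 = 2.

2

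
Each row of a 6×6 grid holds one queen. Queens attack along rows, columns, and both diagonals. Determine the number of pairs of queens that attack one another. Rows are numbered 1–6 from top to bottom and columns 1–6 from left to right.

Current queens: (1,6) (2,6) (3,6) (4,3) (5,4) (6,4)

7

Same column: (1,6)–(2,6) (column 6); (1,6)–(3,6) (column 6); (2,6)–(3,6) (column 6); (5,4)–(6,4) (column 4).
Same diagonal: (1,6)–(4,3) (|1−4| = |6−3| = 3); (3,6)–(5,4) (|3−5| = |6−4| = 2); (4,3)–(5,4) (|4−5| = |3−4| = 1).
Total attacking pairs: 7.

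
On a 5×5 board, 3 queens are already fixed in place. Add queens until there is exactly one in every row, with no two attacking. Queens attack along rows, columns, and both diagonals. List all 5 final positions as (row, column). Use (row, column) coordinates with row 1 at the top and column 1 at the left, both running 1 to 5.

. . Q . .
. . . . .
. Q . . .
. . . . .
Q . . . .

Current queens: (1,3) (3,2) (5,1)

(1,3) (2,5) (3,2) (4,4) (5,1)

Row 2: attacked by (1,3)→{2,3,4}; (3,2)→{1,2,3}; (5,1)→{1,4}. Safe: 5. Place at column 5.
Row 4: attacked by (1,3)→{3}; (2,5)→{3,5}; (3,2)→{1,2,3}; (5,1)→{1,2}. Safe: 4. Place at column 4.
Columns [3, 5, 2, 4, 1], r−c [-2, -3, 1, 0, 4], r+c [4, 7, 5, 8, 6] are all distinct, so no two queens attack.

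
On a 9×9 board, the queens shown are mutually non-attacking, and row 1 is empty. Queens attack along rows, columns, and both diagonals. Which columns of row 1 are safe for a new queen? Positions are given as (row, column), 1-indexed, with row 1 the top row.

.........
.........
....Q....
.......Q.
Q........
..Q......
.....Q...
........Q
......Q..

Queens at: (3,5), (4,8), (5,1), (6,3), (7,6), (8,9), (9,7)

(3,5) attacks row 1 at column 5 and diagonals 3, 7.
(4,8) attacks row 1 at column 8 and diagonals 5.
(5,1) attacks row 1 at column 1 and diagonals 5.
(6,3) attacks row 1 at column 3 and diagonals 8.
(7,6) attacks row 1 at column 6.
(8,9) attacks row 1 at column 9 and diagonals 2.
(9,7) attacks row 1 at column 7.
Attacked columns: {1, 2, 3, 5, 6, 7, 8, 9}. Safe: {4}.

columns 4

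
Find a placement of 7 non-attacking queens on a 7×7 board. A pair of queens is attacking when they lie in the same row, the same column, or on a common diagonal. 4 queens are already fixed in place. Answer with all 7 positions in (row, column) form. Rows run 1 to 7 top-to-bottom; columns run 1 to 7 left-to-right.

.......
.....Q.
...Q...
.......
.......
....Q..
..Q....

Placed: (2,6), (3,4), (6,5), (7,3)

(1,1) (2,6) (3,4) (4,2) (5,7) (6,5) (7,3)

Row 1: attacked by (2,6)→{5,6,7}; (3,4)→{2,4,6}; (6,5)→{5}; (7,3)→{3}. Safe: 1. Place at column 1.
Row 4: attacked by (1,1)→{1,4}; (2,6)→{4,6}; (3,4)→{3,4,5}; (6,5)→{3,5,7}; (7,3)→{3,6}. Safe: 2. Place at column 2.
Row 5: attacked by (1,1)→{1,5}; (2,6)→{3,6}; (3,4)→{2,4,6}; (4,2)→{1,2,3}; (6,5)→{4,5,6}; (7,3)→{1,3,5}. Safe: 7. Place at column 7.
Columns [1, 6, 4, 2, 7, 5, 3], r−c [0, -4, -1, 2, -2, 1, 4], r+c [2, 8, 7, 6, 12, 11, 10] are all distinct, so no two queens attack.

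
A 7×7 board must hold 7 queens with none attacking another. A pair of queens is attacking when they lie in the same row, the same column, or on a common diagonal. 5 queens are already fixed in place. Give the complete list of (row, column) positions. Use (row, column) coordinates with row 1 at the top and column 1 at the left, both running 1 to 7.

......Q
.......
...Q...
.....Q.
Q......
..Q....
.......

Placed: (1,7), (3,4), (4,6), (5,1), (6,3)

Row 2: attacked by (1,7)→{6,7}; (3,4)→{3,4,5}; (4,6)→{4,6}; (5,1)→{1,4}; (6,3)→{3,7}. Safe: 2. Place at column 2.
Row 7: attacked by (1,7)→{1,7}; (2,2)→{2,7}; (3,4)→{4}; (4,6)→{3,6}; (5,1)→{1,3}; (6,3)→{2,3,4}. Safe: 5. Place at column 5.
Columns [7, 2, 4, 6, 1, 3, 5], r−c [-6, 0, -1, -2, 4, 3, 2], r+c [8, 4, 7, 10, 6, 9, 12] are all distinct, so no two queens attack.

(1,7) (2,2) (3,4) (4,6) (5,1) (6,3) (7,5)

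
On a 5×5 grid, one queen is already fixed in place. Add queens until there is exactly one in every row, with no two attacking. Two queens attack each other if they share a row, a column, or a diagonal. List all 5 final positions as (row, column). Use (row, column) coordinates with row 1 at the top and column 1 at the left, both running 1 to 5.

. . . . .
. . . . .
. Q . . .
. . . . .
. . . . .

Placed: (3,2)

(1,1) (2,4) (3,2) (4,5) (5,3)

Row 1: attacked by (3,2)→{2,4}. Safe: 1, 3, 5. Place at column 1.
Row 2: attacked by (1,1)→{1,2}; (3,2)→{1,2,3}. Safe: 4, 5. Place at column 4.
Row 4: attacked by (1,1)→{1,4}; (2,4)→{2,4}; (3,2)→{1,2,3}. Safe: 5. Place at column 5.
Row 5: attacked by (1,1)→{1,5}; (2,4)→{1,4}; (3,2)→{2,4}; (4,5)→{4,5}. Safe: 3. Place at column 3.
Columns [1, 4, 2, 5, 3], r−c [0, -2, 1, -1, 2], r+c [2, 6, 5, 9, 8] are all distinct, so no two queens attack.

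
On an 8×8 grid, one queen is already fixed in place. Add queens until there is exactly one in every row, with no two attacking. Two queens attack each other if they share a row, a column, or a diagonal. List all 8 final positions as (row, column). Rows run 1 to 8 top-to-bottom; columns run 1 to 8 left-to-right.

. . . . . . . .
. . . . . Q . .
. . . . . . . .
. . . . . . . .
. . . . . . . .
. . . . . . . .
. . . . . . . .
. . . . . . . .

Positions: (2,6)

Row 1: attacked by (2,6)→{5,6,7}. Safe: 1, 2, 3, 4, 8. Place at column 1.
Row 3: attacked by (1,1)→{1,3}; (2,6)→{5,6,7}. Safe: 2, 4, 8. Place at column 8.
Row 4: attacked by (1,1)→{1,4}; (2,6)→{4,6,8}; (3,8)→{7,8}. Safe: 2, 3, 5. Place at column 3.
Row 5: attacked by (1,1)→{1,5}; (2,6)→{3,6}; (3,8)→{6,8}; (4,3)→{2,3,4}. Safe: 7. Place at column 7.
Row 6: attacked by (1,1)→{1,6}; (2,6)→{2,6}; (3,8)→{5,8}; (4,3)→{1,3,5}; (5,7)→{6,7,8}. Safe: 4. Place at column 4.
Row 7: attacked by (1,1)→{1,7}; (2,6)→{1,6}; (3,8)→{4,8}; (4,3)→{3,6}; (5,7)→{5,7}; (6,4)→{3,4,5}. Safe: 2. Place at column 2.
Row 8: attacked by (1,1)→{1,8}; (2,6)→{6}; (3,8)→{3,8}; (4,3)→{3,7}; (5,7)→{4,7}; (6,4)→{2,4,6}; (7,2)→{1,2,3}. Safe: 5. Place at column 5.
Columns [1, 6, 8, 3, 7, 4, 2, 5], r−c [0, -4, -5, 1, -2, 2, 5, 3], r+c [2, 8, 11, 7, 12, 10, 9, 13] are all distinct, so no two queens attack.

(1,1) (2,6) (3,8) (4,3) (5,7) (6,4) (7,2) (8,5)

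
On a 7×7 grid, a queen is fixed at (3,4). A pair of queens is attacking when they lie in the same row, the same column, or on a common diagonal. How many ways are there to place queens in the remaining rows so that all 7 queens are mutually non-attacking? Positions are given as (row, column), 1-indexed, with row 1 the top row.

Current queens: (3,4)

4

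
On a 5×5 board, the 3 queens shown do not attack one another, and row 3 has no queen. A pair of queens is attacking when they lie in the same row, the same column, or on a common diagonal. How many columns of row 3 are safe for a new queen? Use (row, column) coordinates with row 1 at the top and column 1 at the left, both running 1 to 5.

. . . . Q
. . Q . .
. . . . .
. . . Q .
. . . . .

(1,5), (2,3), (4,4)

1

(1,5) attacks row 3 at column 5 and diagonals 3.
(2,3) attacks row 3 at column 3 and diagonals 2, 4.
(4,4) attacks row 3 at column 4 and diagonals 3, 5.
Attacked columns: {2, 3, 4, 5}. Safe: {1}.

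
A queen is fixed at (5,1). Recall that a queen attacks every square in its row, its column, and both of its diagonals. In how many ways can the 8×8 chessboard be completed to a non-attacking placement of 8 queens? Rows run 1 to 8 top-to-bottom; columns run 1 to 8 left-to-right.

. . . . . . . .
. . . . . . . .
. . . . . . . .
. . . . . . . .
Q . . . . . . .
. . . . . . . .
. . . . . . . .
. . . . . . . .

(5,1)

18

Branch on row 1: col 2 → 3; col 3 → 4; col 4 → 5; col 6 → 4; col 7 → 1; col 8 → 1.
Sum: 3 + 4 + 5 + 4 + 1 + 1 = 18.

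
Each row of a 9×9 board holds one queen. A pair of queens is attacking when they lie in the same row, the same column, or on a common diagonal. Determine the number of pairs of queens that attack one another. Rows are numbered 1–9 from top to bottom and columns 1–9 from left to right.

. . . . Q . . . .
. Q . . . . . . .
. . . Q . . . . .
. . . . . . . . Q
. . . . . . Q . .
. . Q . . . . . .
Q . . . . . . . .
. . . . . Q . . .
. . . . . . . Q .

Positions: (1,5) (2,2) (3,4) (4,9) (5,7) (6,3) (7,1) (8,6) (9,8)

0

All columns are distinct and no two queens satisfy |Δrow| = |Δcol|, so no pair attacks.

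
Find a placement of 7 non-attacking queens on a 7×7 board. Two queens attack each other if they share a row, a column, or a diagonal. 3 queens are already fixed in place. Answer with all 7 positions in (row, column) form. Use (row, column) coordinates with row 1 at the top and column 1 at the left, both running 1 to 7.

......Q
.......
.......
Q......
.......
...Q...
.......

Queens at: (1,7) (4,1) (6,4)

(1,7) (2,5) (3,3) (4,1) (5,6) (6,4) (7,2)

Row 2: attacked by (1,7)→{6,7}; (4,1)→{1,3}; (6,4)→{4}. Safe: 2, 5. Place at column 5.
Row 3: attacked by (1,7)→{5,7}; (2,5)→{4,5,6}; (4,1)→{1,2}; (6,4)→{1,4,7}. Safe: 3. Place at column 3.
Row 5: attacked by (1,7)→{3,7}; (2,5)→{2,5}; (3,3)→{1,3,5}; (4,1)→{1,2}; (6,4)→{3,4,5}. Safe: 6. Place at column 6.
Row 7: attacked by (1,7)→{1,7}; (2,5)→{5}; (3,3)→{3,7}; (4,1)→{1,4}; (5,6)→{4,6}; (6,4)→{3,4,5}. Safe: 2. Place at column 2.
Columns [7, 5, 3, 1, 6, 4, 2], r−c [-6, -3, 0, 3, -1, 2, 5], r+c [8, 7, 6, 5, 11, 10, 9] are all distinct, so no two queens attack.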